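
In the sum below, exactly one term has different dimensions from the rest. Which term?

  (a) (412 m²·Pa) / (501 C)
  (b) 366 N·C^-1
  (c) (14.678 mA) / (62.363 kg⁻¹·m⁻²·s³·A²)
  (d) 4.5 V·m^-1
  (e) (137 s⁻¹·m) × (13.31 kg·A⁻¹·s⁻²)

Expand each in SI base units:
  (a) [kg·m·s⁻²] / [s·A] = kg·m·s⁻³·A⁻¹
  (b) N·C⁻¹ = kg·m·s⁻²·(s·A)⁻¹ = kg·m·s⁻³·A⁻¹
  (c) [A] / [kg⁻¹·m⁻²·s³·A²] = kg·m²·s⁻³·A⁻¹
  (d) V·m⁻¹ = J·C⁻¹·m⁻¹ = kg·m·s⁻³·A⁻¹
  (e) [m·s⁻¹] · [kg·s⁻²·A⁻¹] = kg·m·s⁻³·A⁻¹
All reduce to kg·m·s⁻³·A⁻¹ except (c), which is kg·m²·s⁻³·A⁻¹.

(c)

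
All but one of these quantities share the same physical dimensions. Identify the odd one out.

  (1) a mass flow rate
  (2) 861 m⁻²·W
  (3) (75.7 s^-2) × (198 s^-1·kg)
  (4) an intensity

In SI base units:
  (1) [mass flow rate] = kg·s⁻¹
  (2) W·m⁻² = J·s⁻¹·m⁻² = kg·s⁻³
  (3) [s⁻²] · [kg·s⁻¹] = kg·s⁻³
  (4) [intensity] = kg·s⁻³
All reduce to kg·s⁻³ except (1), which is kg·s⁻¹.

(1)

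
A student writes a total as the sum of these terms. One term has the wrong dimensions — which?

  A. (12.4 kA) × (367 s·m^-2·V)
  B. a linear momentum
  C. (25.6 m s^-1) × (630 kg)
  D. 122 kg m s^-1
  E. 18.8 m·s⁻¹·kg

In SI base units:
  A. [A] · [kg·s⁻²·A⁻¹] = kg·s⁻²
  B. [linear momentum] = kg·m·s⁻¹
  C. [m·s⁻¹] · [kg] = kg·m·s⁻¹
  D. kg·m·s⁻¹
  E. kg·m·s⁻¹
All reduce to kg·m·s⁻¹ except A., which is kg·s⁻².

A.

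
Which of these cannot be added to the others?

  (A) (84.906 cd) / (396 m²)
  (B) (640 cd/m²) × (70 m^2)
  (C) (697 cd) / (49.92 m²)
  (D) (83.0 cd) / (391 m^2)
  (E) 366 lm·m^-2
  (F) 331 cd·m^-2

(B)

Work out the base dimensions of each:
  (A) [cd] / [m²] = m⁻²·cd
  (B) [m⁻²·cd] · [m²] = cd
  (C) [cd] / [m²] = m⁻²·cd
  (D) [cd] / [m²] = m⁻²·cd
  (E) lm·m⁻² = cd·m⁻² = m⁻²·cd
  (F) cd·m⁻² = m⁻²·cd
All reduce to m⁻²·cd except (B), which is cd.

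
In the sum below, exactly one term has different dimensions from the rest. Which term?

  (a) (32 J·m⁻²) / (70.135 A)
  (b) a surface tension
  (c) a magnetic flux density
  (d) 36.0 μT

Dimensions:
  (a) [kg·s⁻²] / [A] = kg·s⁻²·A⁻¹
  (b) [surface tension] = kg·s⁻²
  (c) [magnetic flux density] = kg·s⁻²·A⁻¹
  (d) T = Wb·m⁻² = kg·s⁻²·A⁻¹
All reduce to kg·s⁻²·A⁻¹ except (b), which is kg·s⁻².

(b)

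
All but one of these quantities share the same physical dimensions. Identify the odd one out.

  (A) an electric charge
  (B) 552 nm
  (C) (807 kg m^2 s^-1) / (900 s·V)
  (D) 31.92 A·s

Reduce each to base SI dimensions:
  (A) [electric charge] = s·A
  (B) m
  (C) [kg·m²·s⁻¹] / [kg·m²·s⁻²·A⁻¹] = s·A
  (D) A·s = s·A
All reduce to s·A except (B), which is m.

(B)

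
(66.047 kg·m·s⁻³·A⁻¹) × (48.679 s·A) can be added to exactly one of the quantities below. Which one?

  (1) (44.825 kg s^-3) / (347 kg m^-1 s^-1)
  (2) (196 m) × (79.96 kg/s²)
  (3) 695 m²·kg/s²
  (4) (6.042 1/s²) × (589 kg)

Reference: [kg·m·s⁻³·A⁻¹] · [s·A] = kg·m·s⁻².
Each option:
  (1) [kg·s⁻³] / [kg·m⁻¹·s⁻¹] = m·s⁻²
  (2) [m] · [kg·s⁻²] = kg·m·s⁻²  ← same
  (3) kg·m²·s⁻²
  (4) [s⁻²] · [kg] = kg·s⁻²
Only (2) matches kg·m·s⁻².

(2)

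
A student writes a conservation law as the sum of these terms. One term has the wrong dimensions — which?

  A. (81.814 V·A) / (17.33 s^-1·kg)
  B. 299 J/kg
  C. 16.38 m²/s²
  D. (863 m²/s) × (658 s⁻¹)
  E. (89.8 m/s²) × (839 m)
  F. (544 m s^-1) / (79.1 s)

F.

Work out the base dimensions of each:
  A. [kg·m²·s⁻³] / [kg·s⁻¹] = m²·s⁻²
  B. J·kg⁻¹ = N·m·kg⁻¹ = m²·s⁻²
  C. m²·s⁻²
  D. [m²·s⁻¹] · [s⁻¹] = m²·s⁻²
  E. [m·s⁻²] · [m] = m²·s⁻²
  F. [m·s⁻¹] / [s] = m·s⁻²
All reduce to m²·s⁻² except F., which is m·s⁻².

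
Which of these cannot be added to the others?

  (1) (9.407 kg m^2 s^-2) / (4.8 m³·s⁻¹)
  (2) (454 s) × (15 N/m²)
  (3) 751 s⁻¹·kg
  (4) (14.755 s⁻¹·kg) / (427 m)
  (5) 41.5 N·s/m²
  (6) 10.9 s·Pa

(3)

In SI base units:
  (1) [kg·m²·s⁻²] / [m³·s⁻¹] = kg·m⁻¹·s⁻¹
  (2) [s] · [kg·m⁻¹·s⁻²] = kg·m⁻¹·s⁻¹
  (3) kg·s⁻¹
  (4) [kg·s⁻¹] / [m] = kg·m⁻¹·s⁻¹
  (5) N·s·m⁻² = kg·m·s⁻²·s·m⁻² = kg·m⁻¹·s⁻¹
  (6) Pa·s = N·m⁻²·s = kg·m⁻¹·s⁻¹
All reduce to kg·m⁻¹·s⁻¹ except (3), which is kg·s⁻¹.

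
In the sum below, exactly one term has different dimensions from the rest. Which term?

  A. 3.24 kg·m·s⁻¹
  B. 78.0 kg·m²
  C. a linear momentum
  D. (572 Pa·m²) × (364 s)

In SI base units:
  A. kg·m·s⁻¹
  B. kg·m²
  C. [linear momentum] = kg·m·s⁻¹
  D. [kg·m·s⁻²] · [s] = kg·m·s⁻¹
All reduce to kg·m·s⁻¹ except B., which is kg·m².

B.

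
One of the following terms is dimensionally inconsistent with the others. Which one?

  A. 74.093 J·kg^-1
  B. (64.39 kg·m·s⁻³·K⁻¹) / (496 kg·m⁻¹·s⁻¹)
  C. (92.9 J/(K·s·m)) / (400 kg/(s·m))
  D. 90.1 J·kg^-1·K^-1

A.

In SI base units:
  A. J·kg⁻¹ = N·m·kg⁻¹ = m²·s⁻²
  B. [kg·m·s⁻³·K⁻¹] / [kg·m⁻¹·s⁻¹] = m²·s⁻²·K⁻¹
  C. [kg·m·s⁻³·K⁻¹] / [kg·m⁻¹·s⁻¹] = m²·s⁻²·K⁻¹
  D. J·kg⁻¹·K⁻¹ = N·m·kg⁻¹·K⁻¹ = m²·s⁻²·K⁻¹
All reduce to m²·s⁻²·K⁻¹ except A., which is m²·s⁻².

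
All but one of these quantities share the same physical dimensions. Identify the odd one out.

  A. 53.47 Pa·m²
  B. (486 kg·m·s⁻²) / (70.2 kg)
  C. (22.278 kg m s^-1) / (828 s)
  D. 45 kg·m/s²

B.

Reduce each to base SI dimensions:
  A. Pa·m² = N·m⁻²·m² = kg·m·s⁻²
  B. [kg·m·s⁻²] / [kg] = m·s⁻²
  C. [kg·m·s⁻¹] / [s] = kg·m·s⁻²
  D. kg·m·s⁻²
All reduce to kg·m·s⁻² except B., which is m·s⁻².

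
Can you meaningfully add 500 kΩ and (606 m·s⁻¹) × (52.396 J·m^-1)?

Reduce each to base SI dimensions:
  500 kΩ:  Ω = V·A⁻¹ = kg·m²·s⁻³·A⁻²
  (606 m·s⁻¹) × (52.396 J·m^-1):  [m·s⁻¹] · [kg·m·s⁻²] = kg·m²·s⁻³
kg·m²·s⁻³·A⁻² ≠ kg·m²·s⁻³, so they cannot be added.

No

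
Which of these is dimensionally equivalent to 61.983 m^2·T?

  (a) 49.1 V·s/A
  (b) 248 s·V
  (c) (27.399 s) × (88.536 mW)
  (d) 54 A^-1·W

Reference: T·m² = Wb·m⁻²·m² = kg·m²·s⁻²·A⁻¹.
Each option:
  (a) V·s·A⁻¹ = J·C⁻¹·s·A⁻¹ = kg·m²·s⁻²·A⁻²
  (b) V·s = J·C⁻¹·s = kg·m²·s⁻²·A⁻¹  ← same
  (c) [s] · [kg·m²·s⁻³] = kg·m²·s⁻²
  (d) W·A⁻¹ = J·s⁻¹·A⁻¹ = kg·m²·s⁻³·A⁻¹
Only (b) matches kg·m²·s⁻²·A⁻¹.

(b)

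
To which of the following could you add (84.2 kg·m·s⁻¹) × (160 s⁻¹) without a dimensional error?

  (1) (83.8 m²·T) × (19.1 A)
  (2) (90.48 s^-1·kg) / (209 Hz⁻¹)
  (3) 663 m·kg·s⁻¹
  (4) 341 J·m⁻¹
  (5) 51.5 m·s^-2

Reference: [kg·m·s⁻¹] · [s⁻¹] = kg·m·s⁻².
Each option:
  (1) [kg·m²·s⁻²·A⁻¹] · [A] = kg·m²·s⁻²
  (2) [kg·s⁻¹] / [s] = kg·s⁻²
  (3) kg·m·s⁻¹
  (4) J·m⁻¹ = N·m·m⁻¹ = kg·m·s⁻²  ← same
  (5) m·s⁻²
Only (4) matches kg·m·s⁻².

(4)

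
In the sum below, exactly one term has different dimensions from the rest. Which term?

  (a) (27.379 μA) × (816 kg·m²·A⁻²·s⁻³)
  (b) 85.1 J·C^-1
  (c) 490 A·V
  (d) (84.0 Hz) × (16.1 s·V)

Reduce each to base SI dimensions:
  (a) [A] · [kg·m²·s⁻³·A⁻²] = kg·m²·s⁻³·A⁻¹
  (b) J·C⁻¹ = N·m·(s·A)⁻¹ = kg·m²·s⁻³·A⁻¹
  (c) V·A = J·C⁻¹·A = kg·m²·s⁻³
  (d) [s⁻¹] · [kg·m²·s⁻²·A⁻¹] = kg·m²·s⁻³·A⁻¹
All reduce to kg·m²·s⁻³·A⁻¹ except (c), which is kg·m²·s⁻³.

(c)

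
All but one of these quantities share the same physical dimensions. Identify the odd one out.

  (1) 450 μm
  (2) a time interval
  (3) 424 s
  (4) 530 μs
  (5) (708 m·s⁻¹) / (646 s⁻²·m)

Expand each in SI base units:
  (1) m
  (2) [time interval] = s
  (3) s
  (4) s
  (5) [m·s⁻¹] / [m·s⁻²] = s
All reduce to s except (1), which is m.

(1)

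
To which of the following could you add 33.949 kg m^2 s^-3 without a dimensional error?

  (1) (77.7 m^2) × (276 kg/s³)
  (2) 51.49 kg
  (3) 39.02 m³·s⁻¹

Reference: kg·m²·s⁻³.
Each option:
  (1) [m²] · [kg·s⁻³] = kg·m²·s⁻³  ← same
  (2) kg
  (3) m³·s⁻¹
Only (1) matches kg·m²·s⁻³.

(1)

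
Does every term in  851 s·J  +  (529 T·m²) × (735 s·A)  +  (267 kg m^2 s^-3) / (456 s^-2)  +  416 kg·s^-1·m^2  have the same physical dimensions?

Dimensions:
  851 s·J:  J·s = N·m·s = kg·m²·s⁻¹
  (529 T·m²) × (735 s·A):  [kg·m²·s⁻²·A⁻¹] · [s·A] = kg·m²·s⁻¹
  (267 kg m^2 s^-3) / (456 s^-2):  [kg·m²·s⁻³] / [s⁻²] = kg·m²·s⁻¹
  416 kg·s^-1·m^2:  kg·m²·s⁻¹
Every term reduces to kg·m²·s⁻¹.

Yes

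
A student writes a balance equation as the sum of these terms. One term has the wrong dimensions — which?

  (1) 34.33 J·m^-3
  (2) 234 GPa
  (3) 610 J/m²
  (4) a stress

(3)

Expand each in SI base units:
  (1) J·m⁻³ = N·m·m⁻³ = kg·m⁻¹·s⁻²
  (2) Pa = N·m⁻² = kg·m⁻¹·s⁻²
  (3) J·m⁻² = N·m·m⁻² = kg·s⁻²
  (4) [stress] = kg·m⁻¹·s⁻²
All reduce to kg·m⁻¹·s⁻² except (3), which is kg·s⁻².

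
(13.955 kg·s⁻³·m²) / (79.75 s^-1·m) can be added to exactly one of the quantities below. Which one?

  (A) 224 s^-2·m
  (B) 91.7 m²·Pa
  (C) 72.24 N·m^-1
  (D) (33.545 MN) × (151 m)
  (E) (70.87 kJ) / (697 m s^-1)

(B)

Reference: [kg·m²·s⁻³] / [m·s⁻¹] = kg·m·s⁻².
Each option:
  (A) m·s⁻²
  (B) Pa·m² = N·m⁻²·m² = kg·m·s⁻²  ← same
  (C) N·m⁻¹ = kg·m·s⁻²·m⁻¹ = kg·s⁻²
  (D) [kg·m·s⁻²] · [m] = kg·m²·s⁻²
  (E) [kg·m²·s⁻²] / [m·s⁻¹] = kg·m·s⁻¹
Only (B) matches kg·m·s⁻².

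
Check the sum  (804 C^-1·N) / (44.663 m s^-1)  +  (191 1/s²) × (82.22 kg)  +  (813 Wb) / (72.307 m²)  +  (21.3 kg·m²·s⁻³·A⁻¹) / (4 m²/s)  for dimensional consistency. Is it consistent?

No

Expand each in SI base units:
  (804 C^-1·N) / (44.663 m s^-1):  [kg·m·s⁻³·A⁻¹] / [m·s⁻¹] = kg·s⁻²·A⁻¹
  (191 1/s²) × (82.22 kg):  [s⁻²] · [kg] = kg·s⁻²
  (813 Wb) / (72.307 m²):  [kg·m²·s⁻²·A⁻¹] / [m²] = kg·s⁻²·A⁻¹
  (21.3 kg·m²·s⁻³·A⁻¹) / (4 m²/s):  [kg·m²·s⁻³·A⁻¹] / [m²·s⁻¹] = kg·s⁻²·A⁻¹
The terms do not share a single dimension (kg·s⁻² vs kg·s⁻²·A⁻¹).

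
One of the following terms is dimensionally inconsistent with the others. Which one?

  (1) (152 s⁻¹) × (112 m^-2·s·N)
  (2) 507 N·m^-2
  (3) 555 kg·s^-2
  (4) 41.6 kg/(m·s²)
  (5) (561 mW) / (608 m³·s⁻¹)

(3)

In SI base units:
  (1) [s⁻¹] · [kg·m⁻¹·s⁻¹] = kg·m⁻¹·s⁻²
  (2) N·m⁻² = kg·m·s⁻²·m⁻² = kg·m⁻¹·s⁻²
  (3) kg·s⁻²
  (4) kg·m⁻¹·s⁻²
  (5) [kg·m²·s⁻³] / [m³·s⁻¹] = kg·m⁻¹·s⁻²
All reduce to kg·m⁻¹·s⁻² except (3), which is kg·s⁻².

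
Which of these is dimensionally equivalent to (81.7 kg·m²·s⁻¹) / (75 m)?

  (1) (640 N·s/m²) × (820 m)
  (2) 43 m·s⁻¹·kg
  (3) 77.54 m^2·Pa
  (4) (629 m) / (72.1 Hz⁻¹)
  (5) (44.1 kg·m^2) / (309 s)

Reference: [kg·m²·s⁻¹] / [m] = kg·m·s⁻¹.
Each option:
  (1) [kg·m⁻¹·s⁻¹] · [m] = kg·s⁻¹
  (2) kg·m·s⁻¹  ← same
  (3) Pa·m² = N·m⁻²·m² = kg·m·s⁻²
  (4) [m] / [s] = m·s⁻¹
  (5) [kg·m²] / [s] = kg·m²·s⁻¹
Only (2) matches kg·m·s⁻¹.

(2)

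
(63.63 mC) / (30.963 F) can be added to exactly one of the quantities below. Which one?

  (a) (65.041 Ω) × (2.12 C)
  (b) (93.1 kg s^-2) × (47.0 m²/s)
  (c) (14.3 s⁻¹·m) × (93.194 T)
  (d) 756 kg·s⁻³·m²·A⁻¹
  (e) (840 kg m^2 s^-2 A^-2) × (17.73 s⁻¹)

Reference: [s·A] / [kg⁻¹·m⁻²·s⁴·A²] = kg·m²·s⁻³·A⁻¹.
Each option:
  (a) [kg·m²·s⁻³·A⁻²] · [s·A] = kg·m²·s⁻²·A⁻¹
  (b) [kg·s⁻²] · [m²·s⁻¹] = kg·m²·s⁻³
  (c) [m·s⁻¹] · [kg·s⁻²·A⁻¹] = kg·m·s⁻³·A⁻¹
  (d) kg·m²·s⁻³·A⁻¹  ← same
  (e) [kg·m²·s⁻²·A⁻²] · [s⁻¹] = kg·m²·s⁻³·A⁻²
Only (d) matches kg·m²·s⁻³·A⁻¹.

(d)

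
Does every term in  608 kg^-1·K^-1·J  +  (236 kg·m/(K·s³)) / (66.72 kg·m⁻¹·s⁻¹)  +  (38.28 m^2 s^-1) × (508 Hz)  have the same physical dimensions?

No

Expand each in SI base units:
  608 kg^-1·K^-1·J:  J·kg⁻¹·K⁻¹ = N·m·kg⁻¹·K⁻¹ = m²·s⁻²·K⁻¹
  (236 kg·m/(K·s³)) / (66.72 kg·m⁻¹·s⁻¹):  [kg·m·s⁻³·K⁻¹] / [kg·m⁻¹·s⁻¹] = m²·s⁻²·K⁻¹
  (38.28 m^2 s^-1) × (508 Hz):  [m²·s⁻¹] · [s⁻¹] = m²·s⁻²
The terms do not share a single dimension (m²·s⁻² vs m²·s⁻²·K⁻¹).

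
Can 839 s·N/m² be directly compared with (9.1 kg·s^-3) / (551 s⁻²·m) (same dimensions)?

Work out the base dimensions of each:
  839 s·N/m²:  N·s·m⁻² = kg·m·s⁻²·s·m⁻² = kg·m⁻¹·s⁻¹
  (9.1 kg·s^-3) / (551 s⁻²·m):  [kg·s⁻³] / [m·s⁻²] = kg·m⁻¹·s⁻¹
Both are kg·m⁻¹·s⁻¹, so they have the same dimensions and can be added.

Yes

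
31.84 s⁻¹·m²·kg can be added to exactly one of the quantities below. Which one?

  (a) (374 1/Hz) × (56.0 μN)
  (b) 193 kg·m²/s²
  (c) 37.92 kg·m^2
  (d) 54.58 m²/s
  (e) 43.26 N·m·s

(e)

Reference: kg·m²·s⁻¹.
Each option:
  (a) [s] · [kg·m·s⁻²] = kg·m·s⁻¹
  (b) kg·m²·s⁻²
  (c) kg·m²
  (d) m²·s⁻¹
  (e) N·m·s = kg·m·s⁻²·m·s = kg·m²·s⁻¹  ← same
Only (e) matches kg·m²·s⁻¹.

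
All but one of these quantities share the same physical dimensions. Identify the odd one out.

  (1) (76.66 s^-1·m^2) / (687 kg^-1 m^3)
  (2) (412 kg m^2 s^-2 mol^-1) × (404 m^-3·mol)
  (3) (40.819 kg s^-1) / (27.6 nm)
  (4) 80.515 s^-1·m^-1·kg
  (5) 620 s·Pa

(2)

Dimensions:
  (1) [m²·s⁻¹] / [kg⁻¹·m³] = kg·m⁻¹·s⁻¹
  (2) [kg·m²·s⁻²·mol⁻¹] · [m⁻³·mol] = kg·m⁻¹·s⁻²
  (3) [kg·s⁻¹] / [m] = kg·m⁻¹·s⁻¹
  (4) kg·m⁻¹·s⁻¹
  (5) Pa·s = N·m⁻²·s = kg·m⁻¹·s⁻¹
All reduce to kg·m⁻¹·s⁻¹ except (2), which is kg·m⁻¹·s⁻².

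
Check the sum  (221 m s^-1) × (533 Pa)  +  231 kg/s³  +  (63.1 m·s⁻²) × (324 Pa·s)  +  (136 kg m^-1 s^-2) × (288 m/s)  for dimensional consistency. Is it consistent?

Yes

Reduce each to base SI dimensions:
  (221 m s^-1) × (533 Pa):  [m·s⁻¹] · [kg·m⁻¹·s⁻²] = kg·s⁻³
  231 kg/s³:  kg·s⁻³
  (63.1 m·s⁻²) × (324 Pa·s):  [m·s⁻²] · [kg·m⁻¹·s⁻¹] = kg·s⁻³
  (136 kg m^-1 s^-2) × (288 m/s):  [kg·m⁻¹·s⁻²] · [m·s⁻¹] = kg·s⁻³
Every term reduces to kg·s⁻³.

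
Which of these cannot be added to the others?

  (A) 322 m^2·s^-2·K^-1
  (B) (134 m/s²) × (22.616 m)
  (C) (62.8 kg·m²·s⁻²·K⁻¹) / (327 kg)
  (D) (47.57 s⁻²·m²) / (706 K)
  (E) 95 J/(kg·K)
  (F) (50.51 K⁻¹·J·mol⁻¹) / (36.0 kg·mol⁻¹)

(B)

In SI base units:
  (A) m²·s⁻²·K⁻¹
  (B) [m·s⁻²] · [m] = m²·s⁻²
  (C) [kg·m²·s⁻²·K⁻¹] / [kg] = m²·s⁻²·K⁻¹
  (D) [m²·s⁻²] / [K] = m²·s⁻²·K⁻¹
  (E) J·kg⁻¹·K⁻¹ = N·m·kg⁻¹·K⁻¹ = m²·s⁻²·K⁻¹
  (F) [kg·m²·s⁻²·K⁻¹·mol⁻¹] / [kg·mol⁻¹] = m²·s⁻²·K⁻¹
All reduce to m²·s⁻²·K⁻¹ except (B), which is m²·s⁻².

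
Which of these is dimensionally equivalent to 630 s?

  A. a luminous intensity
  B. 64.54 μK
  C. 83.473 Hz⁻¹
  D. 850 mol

Reference: s.
Each option:
  A. [luminous intensity] = cd
  B. K
  C. Hz⁻¹ = (s⁻¹)⁻¹ = s  ← same
  D. mol
Only C. matches s.

C.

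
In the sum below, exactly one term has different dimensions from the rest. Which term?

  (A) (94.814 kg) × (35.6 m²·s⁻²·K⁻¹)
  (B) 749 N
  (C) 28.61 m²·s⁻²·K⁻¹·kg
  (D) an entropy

Expand each in SI base units:
  (A) [kg] · [m²·s⁻²·K⁻¹] = kg·m²·s⁻²·K⁻¹
  (B) N = kg·m·s⁻²
  (C) kg·m²·s⁻²·K⁻¹
  (D) [entropy] = kg·m²·s⁻²·K⁻¹
All reduce to kg·m²·s⁻²·K⁻¹ except (B), which is kg·m·s⁻².

(B)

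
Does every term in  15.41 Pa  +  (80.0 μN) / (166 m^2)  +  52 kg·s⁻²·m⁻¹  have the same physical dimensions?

In SI base units:
  15.41 Pa:  Pa = N·m⁻² = kg·m⁻¹·s⁻²
  (80.0 μN) / (166 m^2):  [kg·m·s⁻²] / [m²] = kg·m⁻¹·s⁻²
  52 kg·s⁻²·m⁻¹:  kg·m⁻¹·s⁻²
Every term reduces to kg·m⁻¹·s⁻².

Yes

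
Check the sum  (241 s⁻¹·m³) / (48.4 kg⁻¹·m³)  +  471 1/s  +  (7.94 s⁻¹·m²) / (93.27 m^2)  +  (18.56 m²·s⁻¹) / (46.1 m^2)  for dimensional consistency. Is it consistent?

No

Reduce each to base SI dimensions:
  (241 s⁻¹·m³) / (48.4 kg⁻¹·m³):  [m³·s⁻¹] / [kg⁻¹·m³] = kg·s⁻¹
  471 1/s:  s⁻¹
  (7.94 s⁻¹·m²) / (93.27 m^2):  [m²·s⁻¹] / [m²] = s⁻¹
  (18.56 m²·s⁻¹) / (46.1 m^2):  [m²·s⁻¹] / [m²] = s⁻¹
The terms do not share a single dimension (kg·s⁻¹ vs s⁻¹).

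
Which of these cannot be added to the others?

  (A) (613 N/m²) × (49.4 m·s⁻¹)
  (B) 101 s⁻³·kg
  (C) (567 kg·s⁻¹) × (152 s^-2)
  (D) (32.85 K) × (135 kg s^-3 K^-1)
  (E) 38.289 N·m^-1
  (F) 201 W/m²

(E)

Dimensions:
  (A) [kg·m⁻¹·s⁻²] · [m·s⁻¹] = kg·s⁻³
  (B) kg·s⁻³
  (C) [kg·s⁻¹] · [s⁻²] = kg·s⁻³
  (D) [K] · [kg·s⁻³·K⁻¹] = kg·s⁻³
  (E) N·m⁻¹ = kg·m·s⁻²·m⁻¹ = kg·s⁻²
  (F) W·m⁻² = J·s⁻¹·m⁻² = kg·s⁻³
All reduce to kg·s⁻³ except (E), which is kg·s⁻².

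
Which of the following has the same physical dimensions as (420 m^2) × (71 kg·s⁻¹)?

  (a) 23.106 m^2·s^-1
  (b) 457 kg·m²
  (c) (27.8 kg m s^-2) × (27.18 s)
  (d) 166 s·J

(d)

Reference: [m²] · [kg·s⁻¹] = kg·m²·s⁻¹.
Each option:
  (a) m²·s⁻¹
  (b) kg·m²
  (c) [kg·m·s⁻²] · [s] = kg·m·s⁻¹
  (d) J·s = N·m·s = kg·m²·s⁻¹  ← same
Only (d) matches kg·m²·s⁻¹.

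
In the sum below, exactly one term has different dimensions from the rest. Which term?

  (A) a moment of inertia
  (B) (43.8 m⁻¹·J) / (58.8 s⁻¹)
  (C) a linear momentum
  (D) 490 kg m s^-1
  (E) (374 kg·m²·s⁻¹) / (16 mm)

(A)

Work out the base dimensions of each:
  (A) [moment of inertia] = kg·m²
  (B) [kg·m·s⁻²] / [s⁻¹] = kg·m·s⁻¹
  (C) [linear momentum] = kg·m·s⁻¹
  (D) kg·m·s⁻¹
  (E) [kg·m²·s⁻¹] / [m] = kg·m·s⁻¹
All reduce to kg·m·s⁻¹ except (A), which is kg·m².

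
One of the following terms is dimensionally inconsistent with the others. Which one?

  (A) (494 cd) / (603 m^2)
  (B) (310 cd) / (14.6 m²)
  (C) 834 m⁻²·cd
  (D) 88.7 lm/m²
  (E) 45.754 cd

(E)

In SI base units:
  (A) [cd] / [m²] = m⁻²·cd
  (B) [cd] / [m²] = m⁻²·cd
  (C) cd·m⁻² = m⁻²·cd
  (D) lm·m⁻² = cd·m⁻² = m⁻²·cd
  (E) cd
All reduce to m⁻²·cd except (E), which is cd.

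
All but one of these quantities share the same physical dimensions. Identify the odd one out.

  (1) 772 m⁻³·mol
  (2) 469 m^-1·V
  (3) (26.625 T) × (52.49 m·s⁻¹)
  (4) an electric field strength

Work out the base dimensions of each:
  (1) m⁻³·mol
  (2) V·m⁻¹ = J·C⁻¹·m⁻¹ = kg·m·s⁻³·A⁻¹
  (3) [kg·s⁻²·A⁻¹] · [m·s⁻¹] = kg·m·s⁻³·A⁻¹
  (4) [electric field strength] = kg·m·s⁻³·A⁻¹
All reduce to kg·m·s⁻³·A⁻¹ except (1), which is m⁻³·mol.

(1)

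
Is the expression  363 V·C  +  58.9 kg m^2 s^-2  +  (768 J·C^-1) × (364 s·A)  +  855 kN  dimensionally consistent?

Dimensions:
  363 V·C:  C·V = s·A·J·C⁻¹ = kg·m²·s⁻²
  58.9 kg m^2 s^-2:  kg·m²·s⁻²
  (768 J·C^-1) × (364 s·A):  [kg·m²·s⁻³·A⁻¹] · [s·A] = kg·m²·s⁻²
  855 kN:  N = kg·m·s⁻²
The terms do not share a single dimension (kg·m²·s⁻² vs kg·m·s⁻²).

No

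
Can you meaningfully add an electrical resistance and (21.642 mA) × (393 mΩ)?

No

Reduce each to base SI dimensions:
  an electrical resistance:  [electrical resistance] = kg·m²·s⁻³·A⁻²
  (21.642 mA) × (393 mΩ):  [A] · [kg·m²·s⁻³·A⁻²] = kg·m²·s⁻³·A⁻¹
kg·m²·s⁻³·A⁻² ≠ kg·m²·s⁻³·A⁻¹, so they cannot be added.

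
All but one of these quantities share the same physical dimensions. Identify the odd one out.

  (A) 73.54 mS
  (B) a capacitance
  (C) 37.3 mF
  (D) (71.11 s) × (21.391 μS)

Dimensions:
  (A) S = Ω⁻¹ = kg⁻¹·m⁻²·s³·A²
  (B) [capacitance] = kg⁻¹·m⁻²·s⁴·A²
  (C) F = C·V⁻¹ = kg⁻¹·m⁻²·s⁴·A²
  (D) [s] · [kg⁻¹·m⁻²·s³·A²] = kg⁻¹·m⁻²·s⁴·A²
All reduce to kg⁻¹·m⁻²·s⁴·A² except (A), which is kg⁻¹·m⁻²·s³·A².

(A)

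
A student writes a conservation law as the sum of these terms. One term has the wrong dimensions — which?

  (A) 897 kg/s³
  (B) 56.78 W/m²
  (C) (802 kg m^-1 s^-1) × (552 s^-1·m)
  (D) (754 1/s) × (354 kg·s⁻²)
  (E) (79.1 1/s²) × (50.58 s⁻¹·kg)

Work out the base dimensions of each:
  (A) kg·s⁻³
  (B) W·m⁻² = J·s⁻¹·m⁻² = kg·s⁻³
  (C) [kg·m⁻¹·s⁻¹] · [m·s⁻¹] = kg·s⁻²
  (D) [s⁻¹] · [kg·s⁻²] = kg·s⁻³
  (E) [s⁻²] · [kg·s⁻¹] = kg·s⁻³
All reduce to kg·s⁻³ except (C), which is kg·s⁻².

(C)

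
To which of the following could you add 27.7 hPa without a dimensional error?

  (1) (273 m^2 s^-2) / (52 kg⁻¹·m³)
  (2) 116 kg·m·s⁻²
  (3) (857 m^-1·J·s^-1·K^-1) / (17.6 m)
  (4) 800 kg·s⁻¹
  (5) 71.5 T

Reference: Pa = N·m⁻² = kg·m⁻¹·s⁻².
Each option:
  (1) [m²·s⁻²] / [kg⁻¹·m³] = kg·m⁻¹·s⁻²  ← same
  (2) kg·m·s⁻²
  (3) [kg·m·s⁻³·K⁻¹] / [m] = kg·s⁻³·K⁻¹
  (4) kg·s⁻¹
  (5) T = Wb·m⁻² = kg·s⁻²·A⁻¹
Only (1) matches kg·m⁻¹·s⁻².

(1)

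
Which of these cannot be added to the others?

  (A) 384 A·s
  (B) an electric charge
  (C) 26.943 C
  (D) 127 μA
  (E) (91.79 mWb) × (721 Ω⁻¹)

(D)

Work out the base dimensions of each:
  (A) A·s = s·A
  (B) [electric charge] = s·A
  (C) C = s·A
  (D) A
  (E) [kg·m²·s⁻²·A⁻¹] · [kg⁻¹·m⁻²·s³·A²] = s·A
All reduce to s·A except (D), which is A.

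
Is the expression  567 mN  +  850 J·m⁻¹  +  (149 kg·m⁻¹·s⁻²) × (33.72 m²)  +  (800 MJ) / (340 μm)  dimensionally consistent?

Yes

Expand each in SI base units:
  567 mN:  N = kg·m·s⁻²
  850 J·m⁻¹:  J·m⁻¹ = N·m·m⁻¹ = kg·m·s⁻²
  (149 kg·m⁻¹·s⁻²) × (33.72 m²):  [kg·m⁻¹·s⁻²] · [m²] = kg·m·s⁻²
  (800 MJ) / (340 μm):  [kg·m²·s⁻²] / [m] = kg·m·s⁻²
Every term reduces to kg·m·s⁻².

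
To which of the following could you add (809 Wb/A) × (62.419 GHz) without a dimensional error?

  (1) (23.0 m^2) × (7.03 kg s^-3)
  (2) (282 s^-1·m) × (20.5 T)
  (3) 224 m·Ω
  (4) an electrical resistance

(4)

Reference: [kg·m²·s⁻²·A⁻²] · [s⁻¹] = kg·m²·s⁻³·A⁻².
Each option:
  (1) [m²] · [kg·s⁻³] = kg·m²·s⁻³
  (2) [m·s⁻¹] · [kg·s⁻²·A⁻¹] = kg·m·s⁻³·A⁻¹
  (3) Ω·m = V·A⁻¹·m = kg·m³·s⁻³·A⁻²
  (4) [electrical resistance] = kg·m²·s⁻³·A⁻²  ← same
Only (4) matches kg·m²·s⁻³·A⁻².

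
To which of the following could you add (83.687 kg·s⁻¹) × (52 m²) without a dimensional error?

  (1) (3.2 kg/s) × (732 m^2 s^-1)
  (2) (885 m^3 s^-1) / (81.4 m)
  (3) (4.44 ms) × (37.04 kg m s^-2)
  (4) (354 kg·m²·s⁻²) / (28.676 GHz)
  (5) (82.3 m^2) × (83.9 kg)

Reference: [kg·s⁻¹] · [m²] = kg·m²·s⁻¹.
Each option:
  (1) [kg·s⁻¹] · [m²·s⁻¹] = kg·m²·s⁻²
  (2) [m³·s⁻¹] / [m] = m²·s⁻¹
  (3) [s] · [kg·m·s⁻²] = kg·m·s⁻¹
  (4) [kg·m²·s⁻²] / [s⁻¹] = kg·m²·s⁻¹  ← same
  (5) [m²] · [kg] = kg·m²
Only (4) matches kg·m²·s⁻¹.

(4)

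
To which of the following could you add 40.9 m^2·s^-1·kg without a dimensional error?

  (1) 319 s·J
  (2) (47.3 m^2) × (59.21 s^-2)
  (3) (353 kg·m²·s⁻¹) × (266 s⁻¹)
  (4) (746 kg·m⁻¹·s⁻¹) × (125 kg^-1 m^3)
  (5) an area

(1)

Reference: kg·m²·s⁻¹.
Each option:
  (1) J·s = N·m·s = kg·m²·s⁻¹  ← same
  (2) [m²] · [s⁻²] = m²·s⁻²
  (3) [kg·m²·s⁻¹] · [s⁻¹] = kg·m²·s⁻²
  (4) [kg·m⁻¹·s⁻¹] · [kg⁻¹·m³] = m²·s⁻¹
  (5) [area] = m²
Only (1) matches kg·m²·s⁻¹.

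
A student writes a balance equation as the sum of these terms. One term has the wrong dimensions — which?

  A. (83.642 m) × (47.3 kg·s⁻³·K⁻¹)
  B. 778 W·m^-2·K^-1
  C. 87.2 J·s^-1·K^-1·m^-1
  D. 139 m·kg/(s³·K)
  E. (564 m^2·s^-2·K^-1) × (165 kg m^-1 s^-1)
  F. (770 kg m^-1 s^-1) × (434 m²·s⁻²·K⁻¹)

B.

Work out the base dimensions of each:
  A. [m] · [kg·s⁻³·K⁻¹] = kg·m·s⁻³·K⁻¹
  B. W·m⁻²·K⁻¹ = J·s⁻¹·m⁻²·K⁻¹ = kg·s⁻³·K⁻¹
  C. J·s⁻¹·m⁻¹·K⁻¹ = N·m·s⁻¹·m⁻¹·K⁻¹ = kg·m·s⁻³·K⁻¹
  D. kg·m·s⁻³·K⁻¹
  E. [m²·s⁻²·K⁻¹] · [kg·m⁻¹·s⁻¹] = kg·m·s⁻³·K⁻¹
  F. [kg·m⁻¹·s⁻¹] · [m²·s⁻²·K⁻¹] = kg·m·s⁻³·K⁻¹
All reduce to kg·m·s⁻³·K⁻¹ except B., which is kg·s⁻³·K⁻¹.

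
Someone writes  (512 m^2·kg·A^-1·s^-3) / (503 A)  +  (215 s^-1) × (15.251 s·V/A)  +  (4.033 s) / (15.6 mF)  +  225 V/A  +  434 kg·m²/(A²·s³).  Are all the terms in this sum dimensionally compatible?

Work out the base dimensions of each:
  (512 m^2·kg·A^-1·s^-3) / (503 A):  [kg·m²·s⁻³·A⁻¹] / [A] = kg·m²·s⁻³·A⁻²
  (215 s^-1) × (15.251 s·V/A):  [s⁻¹] · [kg·m²·s⁻²·A⁻²] = kg·m²·s⁻³·A⁻²
  (4.033 s) / (15.6 mF):  [s] / [kg⁻¹·m⁻²·s⁴·A²] = kg·m²·s⁻³·A⁻²
  225 V/A:  V·A⁻¹ = J·C⁻¹·A⁻¹ = kg·m²·s⁻³·A⁻²
  434 kg·m²/(A²·s³):  kg·m²·s⁻³·A⁻²
Every term reduces to kg·m²·s⁻³·A⁻².

Yes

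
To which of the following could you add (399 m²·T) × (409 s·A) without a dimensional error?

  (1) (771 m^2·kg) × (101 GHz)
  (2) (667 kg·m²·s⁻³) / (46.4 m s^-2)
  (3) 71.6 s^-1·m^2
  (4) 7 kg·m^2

(1)

Reference: [kg·m²·s⁻²·A⁻¹] · [s·A] = kg·m²·s⁻¹.
Each option:
  (1) [kg·m²] · [s⁻¹] = kg·m²·s⁻¹  ← same
  (2) [kg·m²·s⁻³] / [m·s⁻²] = kg·m·s⁻¹
  (3) m²·s⁻¹
  (4) kg·m²
Only (1) matches kg·m²·s⁻¹.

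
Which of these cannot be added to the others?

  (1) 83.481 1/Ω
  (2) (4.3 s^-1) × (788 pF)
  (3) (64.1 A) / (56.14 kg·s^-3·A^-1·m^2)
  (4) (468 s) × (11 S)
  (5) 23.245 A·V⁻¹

(4)

Work out the base dimensions of each:
  (1) Ω⁻¹ = (V·A⁻¹)⁻¹ = kg⁻¹·m⁻²·s³·A²
  (2) [s⁻¹] · [kg⁻¹·m⁻²·s⁴·A²] = kg⁻¹·m⁻²·s³·A²
  (3) [A] / [kg·m²·s⁻³·A⁻¹] = kg⁻¹·m⁻²·s³·A²
  (4) [s] · [kg⁻¹·m⁻²·s³·A²] = kg⁻¹·m⁻²·s⁴·A²
  (5) A·V⁻¹ = A·(J·C⁻¹)⁻¹ = kg⁻¹·m⁻²·s³·A²
All reduce to kg⁻¹·m⁻²·s³·A² except (4), which is kg⁻¹·m⁻²·s⁴·A².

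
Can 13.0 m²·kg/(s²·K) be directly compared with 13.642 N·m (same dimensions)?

No

Expand each in SI base units:
  13.0 m²·kg/(s²·K):  kg·m²·s⁻²·K⁻¹
  13.642 N·m:  N·m = kg·m·s⁻²·m = kg·m²·s⁻²
kg·m²·s⁻²·K⁻¹ ≠ kg·m²·s⁻², so they cannot be added.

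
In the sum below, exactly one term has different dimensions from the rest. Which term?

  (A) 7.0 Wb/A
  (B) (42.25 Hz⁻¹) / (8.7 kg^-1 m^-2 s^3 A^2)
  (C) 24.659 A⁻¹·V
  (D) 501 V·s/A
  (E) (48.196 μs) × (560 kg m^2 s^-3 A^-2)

In SI base units:
  (A) Wb·A⁻¹ = V·s·A⁻¹ = kg·m²·s⁻²·A⁻²
  (B) [s] / [kg⁻¹·m⁻²·s³·A²] = kg·m²·s⁻²·A⁻²
  (C) V·A⁻¹ = J·C⁻¹·A⁻¹ = kg·m²·s⁻³·A⁻²
  (D) V·s·A⁻¹ = J·C⁻¹·s·A⁻¹ = kg·m²·s⁻²·A⁻²
  (E) [s] · [kg·m²·s⁻³·A⁻²] = kg·m²·s⁻²·A⁻²
All reduce to kg·m²·s⁻²·A⁻² except (C), which is kg·m²·s⁻³·A⁻².

(C)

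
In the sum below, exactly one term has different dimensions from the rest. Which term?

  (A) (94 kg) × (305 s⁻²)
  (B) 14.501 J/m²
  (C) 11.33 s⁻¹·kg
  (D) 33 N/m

Work out the base dimensions of each:
  (A) [kg] · [s⁻²] = kg·s⁻²
  (B) J·m⁻² = N·m·m⁻² = kg·s⁻²
  (C) kg·s⁻¹
  (D) N·m⁻¹ = kg·m·s⁻²·m⁻¹ = kg·s⁻²
All reduce to kg·s⁻² except (C), which is kg·s⁻¹.

(C)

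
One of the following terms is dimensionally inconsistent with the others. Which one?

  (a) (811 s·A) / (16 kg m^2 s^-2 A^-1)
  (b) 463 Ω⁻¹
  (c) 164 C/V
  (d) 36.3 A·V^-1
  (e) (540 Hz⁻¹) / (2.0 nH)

(c)

Expand each in SI base units:
  (a) [s·A] / [kg·m²·s⁻²·A⁻¹] = kg⁻¹·m⁻²·s³·A²
  (b) Ω⁻¹ = (V·A⁻¹)⁻¹ = kg⁻¹·m⁻²·s³·A²
  (c) C·V⁻¹ = s·A·(J·C⁻¹)⁻¹ = kg⁻¹·m⁻²·s⁴·A²
  (d) A·V⁻¹ = A·(J·C⁻¹)⁻¹ = kg⁻¹·m⁻²·s³·A²
  (e) [s] / [kg·m²·s⁻²·A⁻²] = kg⁻¹·m⁻²·s³·A²
All reduce to kg⁻¹·m⁻²·s³·A² except (c), which is kg⁻¹·m⁻²·s⁴·A².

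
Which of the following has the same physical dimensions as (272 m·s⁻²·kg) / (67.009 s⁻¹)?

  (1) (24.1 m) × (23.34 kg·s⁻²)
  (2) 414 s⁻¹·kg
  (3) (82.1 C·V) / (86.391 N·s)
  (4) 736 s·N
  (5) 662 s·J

Reference: [kg·m·s⁻²] / [s⁻¹] = kg·m·s⁻¹.
Each option:
  (1) [m] · [kg·s⁻²] = kg·m·s⁻²
  (2) kg·s⁻¹
  (3) [kg·m²·s⁻²] / [kg·m·s⁻¹] = m·s⁻¹
  (4) N·s = kg·m·s⁻²·s = kg·m·s⁻¹  ← same
  (5) J·s = N·m·s = kg·m²·s⁻¹
Only (4) matches kg·m·s⁻¹.

(4)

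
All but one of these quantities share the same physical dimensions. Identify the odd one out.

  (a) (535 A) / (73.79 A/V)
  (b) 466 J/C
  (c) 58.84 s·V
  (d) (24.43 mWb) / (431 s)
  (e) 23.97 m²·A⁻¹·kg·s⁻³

Reduce each to base SI dimensions:
  (a) [A] / [kg⁻¹·m⁻²·s³·A²] = kg·m²·s⁻³·A⁻¹
  (b) J·C⁻¹ = N·m·(s·A)⁻¹ = kg·m²·s⁻³·A⁻¹
  (c) V·s = J·C⁻¹·s = kg·m²·s⁻²·A⁻¹
  (d) [kg·m²·s⁻²·A⁻¹] / [s] = kg·m²·s⁻³·A⁻¹
  (e) kg·m²·s⁻³·A⁻¹
All reduce to kg·m²·s⁻³·A⁻¹ except (c), which is kg·m²·s⁻²·A⁻¹.

(c)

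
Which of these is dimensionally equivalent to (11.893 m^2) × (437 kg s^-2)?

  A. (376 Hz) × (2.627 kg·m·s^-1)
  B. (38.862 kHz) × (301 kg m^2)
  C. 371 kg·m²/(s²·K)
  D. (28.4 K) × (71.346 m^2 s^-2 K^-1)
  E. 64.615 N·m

Reference: [m²] · [kg·s⁻²] = kg·m²·s⁻².
Each option:
  A. [s⁻¹] · [kg·m·s⁻¹] = kg·m·s⁻²
  B. [s⁻¹] · [kg·m²] = kg·m²·s⁻¹
  C. kg·m²·s⁻²·K⁻¹
  D. [K] · [m²·s⁻²·K⁻¹] = m²·s⁻²
  E. N·m = kg·m·s⁻²·m = kg·m²·s⁻²  ← same
Only E. matches kg·m²·s⁻².

E.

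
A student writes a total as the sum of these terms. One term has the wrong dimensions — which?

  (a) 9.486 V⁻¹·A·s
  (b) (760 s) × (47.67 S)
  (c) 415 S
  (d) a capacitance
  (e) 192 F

(c)

Expand each in SI base units:
  (a) A·s·V⁻¹ = A·s·(J·C⁻¹)⁻¹ = kg⁻¹·m⁻²·s⁴·A²
  (b) [s] · [kg⁻¹·m⁻²·s³·A²] = kg⁻¹·m⁻²·s⁴·A²
  (c) S = Ω⁻¹ = kg⁻¹·m⁻²·s³·A²
  (d) [capacitance] = kg⁻¹·m⁻²·s⁴·A²
  (e) F = C·V⁻¹ = kg⁻¹·m⁻²·s⁴·A²
All reduce to kg⁻¹·m⁻²·s⁴·A² except (c), which is kg⁻¹·m⁻²·s³·A².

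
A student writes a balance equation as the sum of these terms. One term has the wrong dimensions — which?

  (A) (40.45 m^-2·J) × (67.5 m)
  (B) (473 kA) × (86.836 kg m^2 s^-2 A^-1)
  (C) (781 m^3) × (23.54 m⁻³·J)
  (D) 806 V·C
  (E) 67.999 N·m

Dimensions:
  (A) [kg·s⁻²] · [m] = kg·m·s⁻²
  (B) [A] · [kg·m²·s⁻²·A⁻¹] = kg·m²·s⁻²
  (C) [m³] · [kg·m⁻¹·s⁻²] = kg·m²·s⁻²
  (D) C·V = s·A·J·C⁻¹ = kg·m²·s⁻²
  (E) N·m = kg·m·s⁻²·m = kg·m²·s⁻²
All reduce to kg·m²·s⁻² except (A), which is kg·m·s⁻².

(A)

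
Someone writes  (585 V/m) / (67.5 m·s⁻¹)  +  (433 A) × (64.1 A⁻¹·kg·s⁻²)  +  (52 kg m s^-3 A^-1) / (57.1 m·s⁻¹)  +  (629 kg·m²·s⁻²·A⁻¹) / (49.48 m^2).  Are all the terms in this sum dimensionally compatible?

In SI base units:
  (585 V/m) / (67.5 m·s⁻¹):  [kg·m·s⁻³·A⁻¹] / [m·s⁻¹] = kg·s⁻²·A⁻¹
  (433 A) × (64.1 A⁻¹·kg·s⁻²):  [A] · [kg·s⁻²·A⁻¹] = kg·s⁻²
  (52 kg m s^-3 A^-1) / (57.1 m·s⁻¹):  [kg·m·s⁻³·A⁻¹] / [m·s⁻¹] = kg·s⁻²·A⁻¹
  (629 kg·m²·s⁻²·A⁻¹) / (49.48 m^2):  [kg·m²·s⁻²·A⁻¹] / [m²] = kg·s⁻²·A⁻¹
The terms do not share a single dimension (kg·s⁻² vs kg·s⁻²·A⁻¹).

No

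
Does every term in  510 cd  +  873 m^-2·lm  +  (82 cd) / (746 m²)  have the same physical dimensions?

In SI base units:
  510 cd:  cd
  873 m^-2·lm:  lm·m⁻² = cd·m⁻² = m⁻²·cd
  (82 cd) / (746 m²):  [cd] / [m²] = m⁻²·cd
The terms do not share a single dimension (cd vs m⁻²·cd).

No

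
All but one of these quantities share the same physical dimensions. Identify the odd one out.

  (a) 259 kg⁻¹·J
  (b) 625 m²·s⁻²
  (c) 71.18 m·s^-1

(c)

In SI base units:
  (a) J·kg⁻¹ = N·m·kg⁻¹ = m²·s⁻²
  (b) m²·s⁻²
  (c) m·s⁻¹
All reduce to m²·s⁻² except (c), which is m·s⁻¹.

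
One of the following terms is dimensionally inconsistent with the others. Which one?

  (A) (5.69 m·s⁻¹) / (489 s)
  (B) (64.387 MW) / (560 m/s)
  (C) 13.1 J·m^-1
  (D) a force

Work out the base dimensions of each:
  (A) [m·s⁻¹] / [s] = m·s⁻²
  (B) [kg·m²·s⁻³] / [m·s⁻¹] = kg·m·s⁻²
  (C) J·m⁻¹ = N·m·m⁻¹ = kg·m·s⁻²
  (D) [force] = kg·m·s⁻²
All reduce to kg·m·s⁻² except (A), which is m·s⁻².

(A)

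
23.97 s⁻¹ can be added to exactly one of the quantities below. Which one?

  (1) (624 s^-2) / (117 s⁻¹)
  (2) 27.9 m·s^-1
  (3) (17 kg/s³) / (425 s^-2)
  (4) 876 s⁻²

(1)

Reference: s⁻¹.
Each option:
  (1) [s⁻²] / [s⁻¹] = s⁻¹  ← same
  (2) m·s⁻¹
  (3) [kg·s⁻³] / [s⁻²] = kg·s⁻¹
  (4) s⁻²
Only (1) matches s⁻¹.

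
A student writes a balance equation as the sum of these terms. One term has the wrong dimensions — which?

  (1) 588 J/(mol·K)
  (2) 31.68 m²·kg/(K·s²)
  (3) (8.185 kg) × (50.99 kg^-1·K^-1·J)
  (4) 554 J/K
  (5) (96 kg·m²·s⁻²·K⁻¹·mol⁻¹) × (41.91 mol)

(1)

Expand each in SI base units:
  (1) J·mol⁻¹·K⁻¹ = N·m·mol⁻¹·K⁻¹ = kg·m²·s⁻²·K⁻¹·mol⁻¹
  (2) kg·m²·s⁻²·K⁻¹
  (3) [kg] · [m²·s⁻²·K⁻¹] = kg·m²·s⁻²·K⁻¹
  (4) J·K⁻¹ = N·m·K⁻¹ = kg·m²·s⁻²·K⁻¹
  (5) [kg·m²·s⁻²·K⁻¹·mol⁻¹] · [mol] = kg·m²·s⁻²·K⁻¹
All reduce to kg·m²·s⁻²·K⁻¹ except (1), which is kg·m²·s⁻²·K⁻¹·mol⁻¹.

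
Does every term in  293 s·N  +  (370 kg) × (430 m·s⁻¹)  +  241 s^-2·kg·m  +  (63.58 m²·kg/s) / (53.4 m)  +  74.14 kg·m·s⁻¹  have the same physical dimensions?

Reduce each to base SI dimensions:
  293 s·N:  N·s = kg·m·s⁻²·s = kg·m·s⁻¹
  (370 kg) × (430 m·s⁻¹):  [kg] · [m·s⁻¹] = kg·m·s⁻¹
  241 s^-2·kg·m:  kg·m·s⁻²
  (63.58 m²·kg/s) / (53.4 m):  [kg·m²·s⁻¹] / [m] = kg·m·s⁻¹
  74.14 kg·m·s⁻¹:  kg·m·s⁻¹
The terms do not share a single dimension (kg·m·s⁻² vs kg·m·s⁻¹).

No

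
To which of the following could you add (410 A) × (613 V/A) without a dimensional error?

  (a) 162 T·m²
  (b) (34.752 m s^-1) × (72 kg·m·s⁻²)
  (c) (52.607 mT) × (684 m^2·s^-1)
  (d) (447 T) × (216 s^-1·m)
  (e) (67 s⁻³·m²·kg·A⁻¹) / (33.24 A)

Reference: [A] · [kg·m²·s⁻³·A⁻²] = kg·m²·s⁻³·A⁻¹.
Each option:
  (a) T·m² = Wb·m⁻²·m² = kg·m²·s⁻²·A⁻¹
  (b) [m·s⁻¹] · [kg·m·s⁻²] = kg·m²·s⁻³
  (c) [kg·s⁻²·A⁻¹] · [m²·s⁻¹] = kg·m²·s⁻³·A⁻¹  ← same
  (d) [kg·s⁻²·A⁻¹] · [m·s⁻¹] = kg·m·s⁻³·A⁻¹
  (e) [kg·m²·s⁻³·A⁻¹] / [A] = kg·m²·s⁻³·A⁻²
Only (c) matches kg·m²·s⁻³·A⁻¹.

(c)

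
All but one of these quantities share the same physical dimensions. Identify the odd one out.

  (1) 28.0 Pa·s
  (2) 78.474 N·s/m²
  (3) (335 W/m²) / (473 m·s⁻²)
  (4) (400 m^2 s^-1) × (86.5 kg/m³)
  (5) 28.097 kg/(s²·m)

Expand each in SI base units:
  (1) Pa·s = N·m⁻²·s = kg·m⁻¹·s⁻¹
  (2) N·s·m⁻² = kg·m·s⁻²·s·m⁻² = kg·m⁻¹·s⁻¹
  (3) [kg·s⁻³] / [m·s⁻²] = kg·m⁻¹·s⁻¹
  (4) [m²·s⁻¹] · [kg·m⁻³] = kg·m⁻¹·s⁻¹
  (5) kg·m⁻¹·s⁻²
All reduce to kg·m⁻¹·s⁻¹ except (5), which is kg·m⁻¹·s⁻².

(5)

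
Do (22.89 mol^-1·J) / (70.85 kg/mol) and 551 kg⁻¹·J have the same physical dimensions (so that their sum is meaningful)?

Work out the base dimensions of each:
  (22.89 mol^-1·J) / (70.85 kg/mol):  [kg·m²·s⁻²·mol⁻¹] / [kg·mol⁻¹] = m²·s⁻²
  551 kg⁻¹·J:  J·kg⁻¹ = N·m·kg⁻¹ = m²·s⁻²
Both are m²·s⁻², so they have the same dimensions and can be added.

Yes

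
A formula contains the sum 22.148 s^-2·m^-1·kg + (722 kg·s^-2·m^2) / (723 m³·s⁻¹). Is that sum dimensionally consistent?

In SI base units:
  22.148 s^-2·m^-1·kg:  kg·m⁻¹·s⁻²
  (722 kg·s^-2·m^2) / (723 m³·s⁻¹):  [kg·m²·s⁻²] / [m³·s⁻¹] = kg·m⁻¹·s⁻¹
kg·m⁻¹·s⁻² ≠ kg·m⁻¹·s⁻¹, so they cannot be added.

No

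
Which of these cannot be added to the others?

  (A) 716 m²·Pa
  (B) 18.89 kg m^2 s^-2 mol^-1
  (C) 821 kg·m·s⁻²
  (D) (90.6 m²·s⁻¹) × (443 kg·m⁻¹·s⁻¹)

(B)

In SI base units:
  (A) Pa·m² = N·m⁻²·m² = kg·m·s⁻²
  (B) kg·m²·s⁻²·mol⁻¹
  (C) kg·m·s⁻²
  (D) [m²·s⁻¹] · [kg·m⁻¹·s⁻¹] = kg·m·s⁻²
All reduce to kg·m·s⁻² except (B), which is kg·m²·s⁻²·mol⁻¹.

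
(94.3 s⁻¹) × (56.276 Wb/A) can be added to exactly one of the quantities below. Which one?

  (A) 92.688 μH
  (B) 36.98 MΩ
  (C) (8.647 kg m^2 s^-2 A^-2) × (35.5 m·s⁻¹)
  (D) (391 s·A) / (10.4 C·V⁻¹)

Reference: [s⁻¹] · [kg·m²·s⁻²·A⁻²] = kg·m²·s⁻³·A⁻².
Each option:
  (A) H = V·s·A⁻¹ = kg·m²·s⁻²·A⁻²
  (B) Ω = V·A⁻¹ = kg·m²·s⁻³·A⁻²  ← same
  (C) [kg·m²·s⁻²·A⁻²] · [m·s⁻¹] = kg·m³·s⁻³·A⁻²
  (D) [s·A] / [kg⁻¹·m⁻²·s⁴·A²] = kg·m²·s⁻³·A⁻¹
Only (B) matches kg·m²·s⁻³·A⁻².

(B)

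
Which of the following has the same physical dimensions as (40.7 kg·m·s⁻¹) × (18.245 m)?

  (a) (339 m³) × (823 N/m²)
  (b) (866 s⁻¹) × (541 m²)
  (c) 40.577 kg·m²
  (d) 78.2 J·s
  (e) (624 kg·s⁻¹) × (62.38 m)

Reference: [kg·m·s⁻¹] · [m] = kg·m²·s⁻¹.
Each option:
  (a) [m³] · [kg·m⁻¹·s⁻²] = kg·m²·s⁻²
  (b) [s⁻¹] · [m²] = m²·s⁻¹
  (c) kg·m²
  (d) J·s = N·m·s = kg·m²·s⁻¹  ← same
  (e) [kg·s⁻¹] · [m] = kg·m·s⁻¹
Only (d) matches kg·m²·s⁻¹.

(d)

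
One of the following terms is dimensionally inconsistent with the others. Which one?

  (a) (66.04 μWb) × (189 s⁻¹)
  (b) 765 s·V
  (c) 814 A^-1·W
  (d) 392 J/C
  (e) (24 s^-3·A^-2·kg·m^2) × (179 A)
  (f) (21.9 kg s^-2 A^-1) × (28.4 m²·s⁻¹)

(b)

Reduce each to base SI dimensions:
  (a) [kg·m²·s⁻²·A⁻¹] · [s⁻¹] = kg·m²·s⁻³·A⁻¹
  (b) V·s = J·C⁻¹·s = kg·m²·s⁻²·A⁻¹
  (c) W·A⁻¹ = J·s⁻¹·A⁻¹ = kg·m²·s⁻³·A⁻¹
  (d) J·C⁻¹ = N·m·(s·A)⁻¹ = kg·m²·s⁻³·A⁻¹
  (e) [kg·m²·s⁻³·A⁻²] · [A] = kg·m²·s⁻³·A⁻¹
  (f) [kg·s⁻²·A⁻¹] · [m²·s⁻¹] = kg·m²·s⁻³·A⁻¹
All reduce to kg·m²·s⁻³·A⁻¹ except (b), which is kg·m²·s⁻²·A⁻¹.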